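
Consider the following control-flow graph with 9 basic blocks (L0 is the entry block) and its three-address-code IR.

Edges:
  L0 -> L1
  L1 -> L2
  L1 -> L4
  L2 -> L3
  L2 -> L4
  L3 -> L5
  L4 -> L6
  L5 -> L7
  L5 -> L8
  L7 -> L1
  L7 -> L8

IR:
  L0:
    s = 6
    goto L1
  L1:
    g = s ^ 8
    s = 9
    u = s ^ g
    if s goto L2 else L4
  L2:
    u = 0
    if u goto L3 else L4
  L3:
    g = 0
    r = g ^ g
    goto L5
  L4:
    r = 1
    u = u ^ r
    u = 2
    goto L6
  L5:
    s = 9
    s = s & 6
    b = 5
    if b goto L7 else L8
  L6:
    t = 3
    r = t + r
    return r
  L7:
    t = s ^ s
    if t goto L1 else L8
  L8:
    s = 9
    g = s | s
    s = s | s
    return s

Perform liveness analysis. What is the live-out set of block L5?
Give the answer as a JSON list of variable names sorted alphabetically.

Answer: ["s"]

Derivation:
Block summaries:
  L0 def {s} use ∅
  L1 def {g,s,u} use {s}
  L2 def {u} use ∅
  L3 def {g,r} use ∅
  L4 def {r,u} use {u}
  L5 def {b,s} use ∅
  L6 def {r,t} use {r}
  L7 def {t} use {s}
  L8 def {g,s} use ∅

Backward fixpoint:
  L0: in=∅ out={s}
  L1: in={s} out={u}
  L2: in=∅ out={u}
  L3: in=∅ out=∅
  L4: in={u} out={r}
  L5: in=∅ out={s}
  L6: in={r} out=∅
  L7: in={s} out={s}
  L8: in=∅ out=∅

live-out(L5) = ["s"]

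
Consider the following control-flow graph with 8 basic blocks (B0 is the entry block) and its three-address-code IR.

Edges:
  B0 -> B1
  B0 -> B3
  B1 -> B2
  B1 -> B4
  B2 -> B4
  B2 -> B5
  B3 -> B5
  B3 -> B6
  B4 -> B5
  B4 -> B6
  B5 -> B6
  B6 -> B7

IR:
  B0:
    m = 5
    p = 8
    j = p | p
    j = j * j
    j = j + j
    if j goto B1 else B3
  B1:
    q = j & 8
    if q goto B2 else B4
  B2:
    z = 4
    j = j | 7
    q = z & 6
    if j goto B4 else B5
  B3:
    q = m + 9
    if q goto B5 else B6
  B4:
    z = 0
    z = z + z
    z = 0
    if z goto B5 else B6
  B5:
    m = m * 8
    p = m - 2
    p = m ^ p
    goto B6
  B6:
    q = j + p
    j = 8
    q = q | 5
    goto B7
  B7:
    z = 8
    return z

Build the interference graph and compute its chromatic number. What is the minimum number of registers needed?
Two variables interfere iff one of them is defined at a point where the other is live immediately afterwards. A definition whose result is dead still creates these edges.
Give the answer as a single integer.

Block summaries:
  B0 def {j,m,p} use ∅
  B1 def {q} use {j}
  B2 def {j,q,z} use {j}
  B3 def {q} use {m}
  B4 def {z} use ∅
  B5 def {m,p} use {m}
  B6 def {j,q} use {j,p}
  B7 def {z} use ∅

Liveness:
  B0 li=∅ lo={j,m,p}
  B1 li={j,m,p} lo={j,m,p}
  B2 li={j,m,p} lo={j,m,p}
  B3 li={j,m,p} lo={j,m,p}
  B4 li={j,m,p} lo={j,m,p}
  B5 li={j,m} lo={j,p}
  B6 li={j,p} lo=∅
  B7 li=∅ lo=∅

Interference:
  j↔{m,p,q,z}
  m↔{j,p,q,z}
  p↔{j,m,q,z}
  q↔{j,m,p}
  z↔{j,m,p}

Chromatic number:
  {j,m,p,q} pairwise interfere (4-clique) ⇒ χ ≥ 4
  4-colouring: c0={j}  c1={m}  c2={p}  c3={q,z}
  χ = 4

Answer: 4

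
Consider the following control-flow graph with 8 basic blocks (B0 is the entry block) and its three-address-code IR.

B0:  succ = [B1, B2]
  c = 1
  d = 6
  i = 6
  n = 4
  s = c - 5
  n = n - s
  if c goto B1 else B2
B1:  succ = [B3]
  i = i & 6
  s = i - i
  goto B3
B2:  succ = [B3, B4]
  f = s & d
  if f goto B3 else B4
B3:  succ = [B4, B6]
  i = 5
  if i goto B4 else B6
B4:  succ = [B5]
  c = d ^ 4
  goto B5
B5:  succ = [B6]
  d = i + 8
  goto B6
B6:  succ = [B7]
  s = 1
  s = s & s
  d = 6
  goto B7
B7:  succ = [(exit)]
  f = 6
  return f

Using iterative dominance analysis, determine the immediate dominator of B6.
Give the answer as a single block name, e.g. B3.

Answer: B0

Derivation:
idom tree: B1←B0 B2←B0 B3←B0 B4←B0 B5←B4 B6←B0 B7←B6
Join-block Dom:
  B3: preds {B1,B2}: {B0,B1} ∩ {B0,B2} = {B0}; idom=B0
  B4: preds {B2,B3}: {B0,B2} ∩ {B0,B3} = {B0}; idom=B0
  B6: preds {B3,B5}: {B0,B3} ∩ {B0,B4,B5} = {B0}; idom=B0

idom(B6) = B0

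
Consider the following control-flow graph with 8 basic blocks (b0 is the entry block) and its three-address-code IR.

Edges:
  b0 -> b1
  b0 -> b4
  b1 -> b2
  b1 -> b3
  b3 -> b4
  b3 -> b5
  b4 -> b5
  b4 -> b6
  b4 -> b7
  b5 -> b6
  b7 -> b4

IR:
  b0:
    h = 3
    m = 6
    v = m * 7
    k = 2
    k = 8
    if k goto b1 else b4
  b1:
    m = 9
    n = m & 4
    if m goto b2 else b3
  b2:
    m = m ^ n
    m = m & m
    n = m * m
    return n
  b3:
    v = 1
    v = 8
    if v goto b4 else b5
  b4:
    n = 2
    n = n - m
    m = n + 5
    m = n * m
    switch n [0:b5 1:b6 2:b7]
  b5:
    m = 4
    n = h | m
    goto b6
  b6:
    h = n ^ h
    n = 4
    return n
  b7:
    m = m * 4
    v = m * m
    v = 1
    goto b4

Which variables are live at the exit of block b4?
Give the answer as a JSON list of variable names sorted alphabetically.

Answer: ["h", "m", "n"]

Analysis:
def/use:
  b0 def {h,k,m,v} use ∅
  b1 def {m,n} use ∅
  b2 def {m,n} use {m,n}
  b3 def {v} use ∅
  b4 def {m,n} use {m}
  b5 def {m,n} use {h}
  b6 def {h,n} use {h,n}
  b7 def {m,v} use {m}

Liveness:
  b0 li=∅ lo={h,m}
  b1 li={h} lo={h,m,n}
  b2 li={m,n} lo=∅
  b3 li={h,m} lo={h,m}
  b4 li={h,m} lo={h,m,n}
  b5 li={h} lo={h,n}
  b6 li={h,n} lo=∅
  b7 li={h,m} lo={h,m}

live-out(b4) = ["h", "m", "n"]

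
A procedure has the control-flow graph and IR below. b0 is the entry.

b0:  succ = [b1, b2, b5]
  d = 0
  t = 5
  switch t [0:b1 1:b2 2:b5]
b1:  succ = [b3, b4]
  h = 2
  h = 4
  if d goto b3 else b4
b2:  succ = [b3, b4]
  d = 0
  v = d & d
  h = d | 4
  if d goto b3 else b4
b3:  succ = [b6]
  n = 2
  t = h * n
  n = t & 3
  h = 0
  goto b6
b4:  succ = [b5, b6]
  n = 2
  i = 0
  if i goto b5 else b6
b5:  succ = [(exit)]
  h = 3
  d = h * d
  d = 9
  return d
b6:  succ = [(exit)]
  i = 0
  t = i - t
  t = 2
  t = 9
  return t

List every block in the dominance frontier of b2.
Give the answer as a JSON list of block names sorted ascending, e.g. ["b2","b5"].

Answer: ["b3", "b4"]

Analysis:
idom tree: b1←b0 b2←b0 b3←b0 b4←b0 b5←b0 b6←b0
Dom∩ at merges:
  b3: preds {b1,b2}: {b0,b1} ∩ {b0,b2} = {b0}; idom=b0
  b4: preds {b1,b2}: {b0,b1} ∩ {b0,b2} = {b0}; idom=b0
  b5: preds {b0,b4}: {b0} ∩ {b0,b4} = {b0}; idom=b0
  b6: preds {b3,b4}: {b0,b3} ∩ {b0,b4} = {b0}; idom=b0

DF derivation:
  join b3 pred b1: b1 stop@b0
  join b3 pred b2: b2 stop@b0
  join b4 pred b1: b1 stop@b0
  join b4 pred b2: b2 stop@b0
  join b5 pred b0: · stop@b0
  join b5 pred b4: b4 stop@b0
  join b6 pred b3: b3 stop@b0
  join b6 pred b4: b4 stop@b0
  b0: DF=∅
  b1: DF={b3,b4}
  b2: DF={b3,b4}
  b3: DF={b6}
  b4: DF={b5,b6}
  b5: DF=∅
  b6: DF=∅

DF(b2) = ["b3", "b4"]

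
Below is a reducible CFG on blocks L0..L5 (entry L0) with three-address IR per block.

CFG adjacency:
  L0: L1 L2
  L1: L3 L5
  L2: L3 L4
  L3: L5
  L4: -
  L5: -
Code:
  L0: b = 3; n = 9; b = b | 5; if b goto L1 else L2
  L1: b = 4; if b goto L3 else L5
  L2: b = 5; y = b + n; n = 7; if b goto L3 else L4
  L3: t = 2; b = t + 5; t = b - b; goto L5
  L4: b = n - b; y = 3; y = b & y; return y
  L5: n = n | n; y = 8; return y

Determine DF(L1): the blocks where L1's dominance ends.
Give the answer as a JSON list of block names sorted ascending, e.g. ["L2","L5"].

idom tree: L1←L0 L2←L0 L3←L0 L4←L2 L5←L0
Dom at joins:
  L3: preds {L1,L2}: {L0,L1} ∩ {L0,L2} = {L0}; idom=L0
  L5: preds {L1,L3}: {L0,L1} ∩ {L0,L3} = {L0}; idom=L0

Frontier:
  L3←L1: walk L1 to L0
  L3←L2: walk L2 to L0
  L5←L1: walk L1 to L0
  L5←L3: walk L3 to L0
  L0: DF=∅
  L1: DF={L3,L5}
  L2: DF={L3}
  L3: DF={L5}
  L4: DF=∅
  L5: DF=∅

DF(L1) = ["L3", "L5"]

Answer: ["L3", "L5"]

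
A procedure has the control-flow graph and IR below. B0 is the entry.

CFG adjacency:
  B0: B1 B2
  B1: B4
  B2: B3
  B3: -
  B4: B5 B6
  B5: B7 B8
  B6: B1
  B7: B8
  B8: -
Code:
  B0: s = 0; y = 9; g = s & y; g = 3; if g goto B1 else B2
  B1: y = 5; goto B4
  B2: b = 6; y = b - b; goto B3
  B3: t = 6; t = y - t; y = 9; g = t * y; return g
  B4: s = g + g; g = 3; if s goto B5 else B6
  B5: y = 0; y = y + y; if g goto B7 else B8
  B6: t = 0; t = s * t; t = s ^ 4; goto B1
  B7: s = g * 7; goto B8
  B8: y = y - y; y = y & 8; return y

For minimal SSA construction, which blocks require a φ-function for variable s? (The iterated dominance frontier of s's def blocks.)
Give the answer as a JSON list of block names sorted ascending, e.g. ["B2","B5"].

Answer: ["B1", "B8"]

Working:
idom tree: B1←B0 B2←B0 B3←B2 B4←B1 B5←B4 B6←B4 B7←B5 B8←B5
Dom at joins:
  B1: preds {B0,B6}: {B0} ∩ {B0,B1,B4,B6} = {B0}; idom=B0
  B8: preds {B5,B7}: {B0,B1,B4,B5} ∩ {B0,B1,B4,B5,B7} = {B0,B1,B4,B5}; idom=B5

DF walk-up:
  join B1 pred B0: · stop@B0
  join B1 pred B6: B6→B4→B1 stop@B0
  join B8 pred B5: · stop@B5
  join B8 pred B7: B7 stop@B5
  B0: DF=∅
  B1: DF={B1}
  B2: DF=∅
  B3: DF=∅
  B4: DF={B1}
  B5: DF=∅
  B6: DF={B1}
  B7: DF={B8}
  B8: DF=∅

φ for s: defs {B0,B4,B7}
  DF⁺ = {B1,B8}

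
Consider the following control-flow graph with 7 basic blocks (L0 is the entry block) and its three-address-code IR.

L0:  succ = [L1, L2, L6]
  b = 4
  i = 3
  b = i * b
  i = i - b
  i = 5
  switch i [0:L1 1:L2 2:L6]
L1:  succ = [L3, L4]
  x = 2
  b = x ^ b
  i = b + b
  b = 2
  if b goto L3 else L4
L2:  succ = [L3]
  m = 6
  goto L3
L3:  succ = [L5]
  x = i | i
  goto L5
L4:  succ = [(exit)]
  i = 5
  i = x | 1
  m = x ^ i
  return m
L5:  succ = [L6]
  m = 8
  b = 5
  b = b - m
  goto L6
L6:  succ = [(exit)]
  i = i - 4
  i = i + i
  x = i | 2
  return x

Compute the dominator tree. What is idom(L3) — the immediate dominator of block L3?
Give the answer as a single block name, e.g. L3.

Answer: L0

Derivation:
idom tree: L1←L0 L2←L0 L3←L0 L4←L1 L5←L3 L6←L0
Join-block Dom:
  L3: preds {L1,L2}: {L0,L1} ∩ {L0,L2} = {L0}; idom=L0
  L6: preds {L0,L5}: {L0} ∩ {L0,L3,L5} = {L0}; idom=L0

idom(L3) = L0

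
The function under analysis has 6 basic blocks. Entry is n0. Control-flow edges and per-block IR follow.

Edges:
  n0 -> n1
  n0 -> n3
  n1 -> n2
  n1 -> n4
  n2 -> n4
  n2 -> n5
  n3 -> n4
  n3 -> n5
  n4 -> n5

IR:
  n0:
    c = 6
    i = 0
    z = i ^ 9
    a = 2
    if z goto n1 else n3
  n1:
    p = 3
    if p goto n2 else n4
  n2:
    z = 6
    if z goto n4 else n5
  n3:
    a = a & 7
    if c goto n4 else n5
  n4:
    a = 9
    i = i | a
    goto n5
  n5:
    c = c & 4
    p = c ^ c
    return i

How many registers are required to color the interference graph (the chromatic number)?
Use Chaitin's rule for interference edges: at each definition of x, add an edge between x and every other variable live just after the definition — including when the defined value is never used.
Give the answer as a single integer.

Per-block:
  n0: {a,c,i,z} / ∅
  n1: {p} / ∅
  n2: {z} / ∅
  n3: {a} / {a,c}
  n4: {a,i} / {i}
  n5: {c,p} / {c,i}

Liveness:
  n0 li=∅ lo={a,c,i}
  n1 li={c,i} lo={c,i}
  n2 li={c,i} lo={c,i}
  n3 li={a,c,i} lo={c,i}
  n4 li={c,i} lo={c,i}
  n5 li={c,i} lo=∅

Interference:
  a↔{c,i,z}
  c↔{a,i,p,z}
  i↔{a,c,p,z}
  p↔{c,i}
  z↔{a,c,i}

Registers:
  clique {a,c,i,z} ⇒ need ≥ 4
  4-colouring: c0={c}  c1={i}  c2={a,p}  c3={z}
  χ = 4

Answer: 4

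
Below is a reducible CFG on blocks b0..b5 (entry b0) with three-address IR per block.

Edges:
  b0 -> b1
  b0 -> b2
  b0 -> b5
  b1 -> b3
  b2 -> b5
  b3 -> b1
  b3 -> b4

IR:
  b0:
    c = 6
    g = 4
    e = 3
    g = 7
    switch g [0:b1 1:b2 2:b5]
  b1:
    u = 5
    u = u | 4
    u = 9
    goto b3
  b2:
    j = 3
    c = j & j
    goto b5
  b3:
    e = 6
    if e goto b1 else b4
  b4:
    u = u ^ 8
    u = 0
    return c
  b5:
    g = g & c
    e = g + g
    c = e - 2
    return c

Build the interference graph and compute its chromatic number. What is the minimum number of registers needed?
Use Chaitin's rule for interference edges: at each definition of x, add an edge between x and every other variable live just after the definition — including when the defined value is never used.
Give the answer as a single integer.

Answer: 3

Derivation:
Block summaries:
  b0: {c,e,g} / ∅
  b1: {u} / ∅
  b2: {c,j} / ∅
  b3: {e} / ∅
  b4: {u} / {c,u}
  b5: {c,e,g} / {c,g}

Live sets:
  b0 li=∅ lo={c,g}
  b1 li={c} lo={c,u}
  b2 li={g} lo={c,g}
  b3 li={c,u} lo={c,u}
  b4 li={c,u} lo=∅
  b5 li={c,g} lo=∅

Conflict graph:
  c: {e,g,u}
  e: {c,u}
  g: {c,j}
  j: {g}
  u: {c,e}

Chromatic number:
  clique {c,e,u} ⇒ need ≥ 3
  assign c→r0 e→r1 g→r1 j→r0 u→r2 — no edge inside a register ⇒ χ ≤ 3
  χ = 3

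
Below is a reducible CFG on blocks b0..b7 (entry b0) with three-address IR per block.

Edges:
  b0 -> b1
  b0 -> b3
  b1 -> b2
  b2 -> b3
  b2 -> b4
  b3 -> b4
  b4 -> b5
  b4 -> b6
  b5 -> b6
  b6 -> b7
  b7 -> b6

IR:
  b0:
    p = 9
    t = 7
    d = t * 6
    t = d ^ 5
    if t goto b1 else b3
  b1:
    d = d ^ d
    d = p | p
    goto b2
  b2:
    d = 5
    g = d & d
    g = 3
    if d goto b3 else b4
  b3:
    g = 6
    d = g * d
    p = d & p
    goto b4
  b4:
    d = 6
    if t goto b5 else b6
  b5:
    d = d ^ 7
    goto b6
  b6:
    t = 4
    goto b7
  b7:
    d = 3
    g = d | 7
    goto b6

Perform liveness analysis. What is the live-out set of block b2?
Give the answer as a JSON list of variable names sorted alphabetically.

Answer: ["d", "p", "t"]

Derivation:
Block summaries:
  b0: def={d,p,t} ue=∅
  b1: def={d} ue={d,p}
  b2: def={d,g} ue=∅
  b3: def={d,g,p} ue={d,p}
  b4: def={d} ue={t}
  b5: def={d} ue={d}
  b6: def={t} ue=∅
  b7: def={d,g} ue=∅

Backward fixpoint:
  live b0: ∅→{d,p,t}
  live b1: {d,p,t}→{p,t}
  live b2: {p,t}→{d,p,t}
  live b3: {d,p,t}→{t}
  live b4: {t}→{d}
  live b5: {d}→∅
  live b6: ∅→∅
  live b7: ∅→∅

live-out(b2) = ["d", "p", "t"]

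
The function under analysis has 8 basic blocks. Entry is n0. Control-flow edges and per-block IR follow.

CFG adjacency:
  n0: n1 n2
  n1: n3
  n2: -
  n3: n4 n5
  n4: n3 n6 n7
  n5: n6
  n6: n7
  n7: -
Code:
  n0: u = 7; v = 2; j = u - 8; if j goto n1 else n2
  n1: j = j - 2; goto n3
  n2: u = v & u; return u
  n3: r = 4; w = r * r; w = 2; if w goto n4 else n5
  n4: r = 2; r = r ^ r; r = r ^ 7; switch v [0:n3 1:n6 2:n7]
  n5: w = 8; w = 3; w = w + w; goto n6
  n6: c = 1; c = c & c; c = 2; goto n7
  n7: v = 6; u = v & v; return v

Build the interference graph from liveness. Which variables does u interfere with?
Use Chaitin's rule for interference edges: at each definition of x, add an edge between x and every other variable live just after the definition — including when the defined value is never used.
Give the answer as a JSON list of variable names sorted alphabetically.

Answer: ["j", "v"]

Analysis:
def/use:
  n0: {j,u,v} / ∅
  n1: {j} / {j}
  n2: {u} / {u,v}
  n3: {r,w} / ∅
  n4: {r} / {v}
  n5: {w} / ∅
  n6: {c} / ∅
  n7: {u,v} / ∅

Backward fixpoint:
  n0 li=∅ lo={j,u,v}
  n1 li={j,v} lo={v}
  n2 li={u,v} lo=∅
  n3 li={v} lo={v}
  n4 li={v} lo={v}
  n5 li=∅ lo=∅
  n6 li=∅ lo=∅
  n7 li=∅ lo=∅

Conflict graph:
  c: ∅
  j: {u,v}
  r: {v}
  u: {j,v}
  v: {j,r,u,w}
  w: {v}

N(u) = ["j", "v"]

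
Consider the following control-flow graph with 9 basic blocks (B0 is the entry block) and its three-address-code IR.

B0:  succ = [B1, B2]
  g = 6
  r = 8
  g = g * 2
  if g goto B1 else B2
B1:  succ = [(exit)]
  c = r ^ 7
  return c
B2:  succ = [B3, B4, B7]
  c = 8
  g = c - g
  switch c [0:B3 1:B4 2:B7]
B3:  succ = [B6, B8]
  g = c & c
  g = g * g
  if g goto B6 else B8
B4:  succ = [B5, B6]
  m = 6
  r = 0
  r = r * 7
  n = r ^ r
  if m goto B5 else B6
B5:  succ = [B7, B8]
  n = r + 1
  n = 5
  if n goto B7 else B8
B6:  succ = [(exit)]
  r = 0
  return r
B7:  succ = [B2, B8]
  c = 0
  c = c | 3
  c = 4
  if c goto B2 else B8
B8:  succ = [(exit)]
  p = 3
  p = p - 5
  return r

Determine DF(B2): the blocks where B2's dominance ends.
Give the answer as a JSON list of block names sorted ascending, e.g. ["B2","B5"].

Answer: ["B2"]

Derivation:
idom tree: B1←B0 B2←B0 B3←B2 B4←B2 B5←B4 B6←B2 B7←B2 B8←B2
Dom∩ at merges:
  B2: preds {B0,B7}: {B0} ∩ {B0,B2,B7} = {B0}; idom=B0
  B6: preds {B3,B4}: {B0,B2,B3} ∩ {B0,B2,B4} = {B0,B2}; idom=B2
  B7: preds {B2,B5}: {B0,B2} ∩ {B0,B2,B4,B5} = {B0,B2}; idom=B2
  B8: preds {B3,B5,B7}: {B0,B2,B3} ∩ {B0,B2,B4,B5} ∩ {B0,B2,B7} = {B0,B2}; idom=B2

DF derivation:
  B2←B0: walk · to B0
  B2←B7: walk B7→B2 to B0
  B6←B3: walk B3 to B2
  B6←B4: walk B4 to B2
  B7←B2: walk · to B2
  B7←B5: walk B5→B4 to B2
  B8←B3: walk B3 to B2
  B8←B5: walk B5→B4 to B2
  B8←B7: walk B7 to B2
  DF(B0)=∅
  DF(B1)=∅
  DF(B2)={B2}
  DF(B3)={B6,B8}
  DF(B4)={B6,B7,B8}
  DF(B5)={B7,B8}
  DF(B6)=∅
  DF(B7)={B2,B8}
  DF(B8)=∅

DF(B2) = ["B2"]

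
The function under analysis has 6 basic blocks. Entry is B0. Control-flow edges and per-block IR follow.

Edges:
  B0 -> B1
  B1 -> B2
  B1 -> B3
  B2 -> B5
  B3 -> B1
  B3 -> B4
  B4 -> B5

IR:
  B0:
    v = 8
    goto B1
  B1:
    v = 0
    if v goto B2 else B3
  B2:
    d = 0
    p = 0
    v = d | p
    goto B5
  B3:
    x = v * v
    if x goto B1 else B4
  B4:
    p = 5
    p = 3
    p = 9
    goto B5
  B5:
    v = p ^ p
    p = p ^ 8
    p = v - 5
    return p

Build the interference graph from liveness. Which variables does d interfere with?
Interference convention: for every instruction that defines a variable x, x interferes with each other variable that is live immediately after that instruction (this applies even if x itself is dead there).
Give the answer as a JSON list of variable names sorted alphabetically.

Answer: ["p"]

Analysis:
Per-block:
  B0: {v} / ∅
  B1: {v} / ∅
  B2: {d,p,v} / ∅
  B3: {x} / {v}
  B4: {p} / ∅
  B5: {p,v} / {p}

Liveness:
  B0: in=∅ out=∅
  B1: in=∅ out={v}
  B2: in=∅ out={p}
  B3: in={v} out=∅
  B4: in=∅ out={p}
  B5: in={p} out=∅

Conflict graph:
  d: {p}
  p: {d,v}
  v: {p}
  x: ∅

N(d) = ["p"]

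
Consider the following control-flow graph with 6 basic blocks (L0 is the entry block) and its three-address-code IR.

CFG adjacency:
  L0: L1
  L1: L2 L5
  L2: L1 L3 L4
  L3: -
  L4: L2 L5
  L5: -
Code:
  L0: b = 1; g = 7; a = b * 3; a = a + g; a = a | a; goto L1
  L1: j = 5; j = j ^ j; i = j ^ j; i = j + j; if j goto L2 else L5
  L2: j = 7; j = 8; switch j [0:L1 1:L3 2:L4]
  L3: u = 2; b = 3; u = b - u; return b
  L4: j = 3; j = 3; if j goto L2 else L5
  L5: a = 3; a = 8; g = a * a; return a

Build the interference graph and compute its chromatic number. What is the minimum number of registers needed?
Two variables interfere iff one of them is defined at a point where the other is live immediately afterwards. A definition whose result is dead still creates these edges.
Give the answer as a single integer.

Answer: 2

Derivation:
Per-block:
  L0: {a,b,g} / ∅
  L1: {i,j} / ∅
  L2: {j} / ∅
  L3: {b,u} / ∅
  L4: {j} / ∅
  L5: {a,g} / ∅

Liveness:
  L0: in=∅ out=∅
  L1: in=∅ out=∅
  L2: in=∅ out=∅
  L3: in=∅ out=∅
  L4: in=∅ out=∅
  L5: in=∅ out=∅

Interfere edges:
  a — {g}
  b — {g,u}
  g — {a,b}
  i — {j}
  j — {i}
  u — {b}

Chromatic number:
  clique {a,g} ⇒ need ≥ 2
  assign a→r0 b→r0 g→r1 i→r0 j→r1 u→r1 — no edge inside a register ⇒ χ ≤ 2
  χ = 2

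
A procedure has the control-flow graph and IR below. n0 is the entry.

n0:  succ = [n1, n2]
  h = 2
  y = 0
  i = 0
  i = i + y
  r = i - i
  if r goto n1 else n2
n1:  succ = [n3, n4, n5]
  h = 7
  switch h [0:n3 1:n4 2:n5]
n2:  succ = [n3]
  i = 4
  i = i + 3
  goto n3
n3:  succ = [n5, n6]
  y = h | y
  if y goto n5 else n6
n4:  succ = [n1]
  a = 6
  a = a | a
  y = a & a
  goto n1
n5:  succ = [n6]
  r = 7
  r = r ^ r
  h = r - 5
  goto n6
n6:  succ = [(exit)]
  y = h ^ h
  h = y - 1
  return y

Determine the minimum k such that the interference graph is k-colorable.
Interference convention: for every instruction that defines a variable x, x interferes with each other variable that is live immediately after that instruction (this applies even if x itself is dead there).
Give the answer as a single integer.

Per-block:
  n0 def {h,i,r,y} use ∅
  n1 def {h} use ∅
  n2 def {i} use ∅
  n3 def {y} use {h,y}
  n4 def {a,y} use ∅
  n5 def {h,r} use ∅
  n6 def {h,y} use {h}

Liveness:
  live n0: ∅→{h,y}
  live n1: {y}→{h,y}
  live n2: {h,y}→{h,y}
  live n3: {h,y}→{h}
  live n4: ∅→{y}
  live n5: ∅→{h}
  live n6: {h}→∅

Interference:
  a — ∅
  h — {i,r,y}
  i — {h,y}
  r — {h,y}
  y — {h,i,r}

Chromatic number:
  clique {h,i,y} ⇒ need ≥ 3
  3-colouring: R0={a,h}  R1={y}  R2={i,r}
  χ = 3

Answer: 3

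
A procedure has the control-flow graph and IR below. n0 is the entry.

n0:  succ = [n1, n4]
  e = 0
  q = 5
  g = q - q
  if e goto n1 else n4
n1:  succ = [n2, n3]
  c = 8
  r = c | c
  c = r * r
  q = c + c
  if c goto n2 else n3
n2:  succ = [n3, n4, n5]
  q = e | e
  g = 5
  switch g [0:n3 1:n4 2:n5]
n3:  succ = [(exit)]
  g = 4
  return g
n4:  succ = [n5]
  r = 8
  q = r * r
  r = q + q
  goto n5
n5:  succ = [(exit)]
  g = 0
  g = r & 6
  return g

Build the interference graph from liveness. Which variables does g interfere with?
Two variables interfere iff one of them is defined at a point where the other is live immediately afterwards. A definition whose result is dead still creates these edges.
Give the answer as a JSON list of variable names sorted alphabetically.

Answer: ["e", "r"]

Working:
def/use:
  n0 def {e,g,q} use ∅
  n1 def {c,q,r} use ∅
  n2 def {g,q} use {e}
  n3 def {g} use ∅
  n4 def {q,r} use ∅
  n5 def {g} use {r}

Live sets:
  n0 li=∅ lo={e}
  n1 li={e} lo={e,r}
  n2 li={e,r} lo={r}
  n3 li=∅ lo=∅
  n4 li=∅ lo={r}
  n5 li={r} lo=∅

Conflict graph:
  c↔{e,q,r}
  e↔{c,g,q,r}
  g↔{e,r}
  q↔{c,e,r}
  r↔{c,e,g,q}

N(g) = ["e", "r"]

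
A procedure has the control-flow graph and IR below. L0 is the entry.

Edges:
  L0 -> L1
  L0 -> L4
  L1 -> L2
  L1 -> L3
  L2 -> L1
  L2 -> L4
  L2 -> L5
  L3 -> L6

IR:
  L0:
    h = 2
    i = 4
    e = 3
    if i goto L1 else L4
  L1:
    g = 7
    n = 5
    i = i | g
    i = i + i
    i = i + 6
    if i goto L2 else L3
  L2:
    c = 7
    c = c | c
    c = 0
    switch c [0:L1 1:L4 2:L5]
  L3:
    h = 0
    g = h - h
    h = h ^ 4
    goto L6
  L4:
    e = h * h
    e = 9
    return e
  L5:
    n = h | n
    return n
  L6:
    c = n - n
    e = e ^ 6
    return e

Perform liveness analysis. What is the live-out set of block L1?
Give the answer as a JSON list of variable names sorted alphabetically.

def/use:
  L0: {e,h,i} / ∅
  L1: {g,i,n} / {i}
  L2: {c} / ∅
  L3: {g,h} / ∅
  L4: {e} / {h}
  L5: {n} / {h,n}
  L6: {c,e} / {e,n}

Backward fixpoint:
  L0: in=∅ out={e,h,i}
  L1: in={e,h,i} out={e,h,i,n}
  L2: in={e,h,i,n} out={e,h,i,n}
  L3: in={e,n} out={e,n}
  L4: in={h} out=∅
  L5: in={h,n} out=∅
  L6: in={e,n} out=∅

live-out(L1) = ["e", "h", "i", "n"]

Answer: ["e", "h", "i", "n"]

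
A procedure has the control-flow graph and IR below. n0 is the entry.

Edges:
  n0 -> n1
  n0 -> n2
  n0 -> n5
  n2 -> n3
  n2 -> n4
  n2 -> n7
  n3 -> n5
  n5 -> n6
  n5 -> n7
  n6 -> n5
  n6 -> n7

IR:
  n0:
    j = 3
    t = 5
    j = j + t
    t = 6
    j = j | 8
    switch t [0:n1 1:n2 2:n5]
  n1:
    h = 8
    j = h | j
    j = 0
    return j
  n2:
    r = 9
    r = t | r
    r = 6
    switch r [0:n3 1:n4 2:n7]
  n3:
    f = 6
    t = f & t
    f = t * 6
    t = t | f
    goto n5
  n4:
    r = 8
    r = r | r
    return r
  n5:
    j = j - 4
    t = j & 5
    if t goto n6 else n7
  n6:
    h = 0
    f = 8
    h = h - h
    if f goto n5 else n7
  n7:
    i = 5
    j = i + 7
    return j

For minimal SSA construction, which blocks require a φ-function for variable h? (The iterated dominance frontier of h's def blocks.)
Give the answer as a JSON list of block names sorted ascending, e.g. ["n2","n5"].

idom tree: n1←n0 n2←n0 n3←n2 n4←n2 n5←n0 n6←n5 n7←n0
Dom at joins:
  n5: preds {n0,n3,n6}: {n0} ∩ {n0,n2,n3} ∩ {n0,n5,n6} = {n0}; idom=n0
  n7: preds {n2,n5,n6}: {n0,n2} ∩ {n0,n5} ∩ {n0,n5,n6} = {n0}; idom=n0

Frontier:
  join n5 pred n0: · stop@n0
  join n5 pred n3: n3→n2 stop@n0
  join n5 pred n6: n6→n5 stop@n0
  join n7 pred n2: n2 stop@n0
  join n7 pred n5: n5 stop@n0
  join n7 pred n6: n6→n5 stop@n0
  n0 → ∅
  n1 → ∅
  n2 → {n5,n7}
  n3 → {n5}
  n4 → ∅
  n5 → {n5,n7}
  n6 → {n5,n7}
  n7 → ∅

φ for h: defs {n1,n6}
  DF⁺ = {n5,n7}

Answer: ["n5", "n7"]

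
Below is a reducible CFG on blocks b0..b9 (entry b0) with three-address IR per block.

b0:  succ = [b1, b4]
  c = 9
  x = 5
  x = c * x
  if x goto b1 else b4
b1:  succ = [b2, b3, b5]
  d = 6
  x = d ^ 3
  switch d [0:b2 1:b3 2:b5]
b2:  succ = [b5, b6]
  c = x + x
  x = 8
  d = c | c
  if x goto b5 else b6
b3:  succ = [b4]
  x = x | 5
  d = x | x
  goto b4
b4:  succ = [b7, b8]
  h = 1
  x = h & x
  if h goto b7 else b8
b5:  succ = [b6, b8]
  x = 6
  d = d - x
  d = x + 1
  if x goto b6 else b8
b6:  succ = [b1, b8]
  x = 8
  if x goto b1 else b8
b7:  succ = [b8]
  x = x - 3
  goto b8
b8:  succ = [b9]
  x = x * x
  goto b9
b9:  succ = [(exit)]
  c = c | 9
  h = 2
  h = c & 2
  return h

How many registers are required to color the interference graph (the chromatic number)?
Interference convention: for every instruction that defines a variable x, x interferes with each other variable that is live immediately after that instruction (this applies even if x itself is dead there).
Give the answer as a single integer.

Answer: 3

Analysis:
Block summaries:
  b0: {c,x} / ∅
  b1: {d,x} / ∅
  b2: {c,d,x} / {x}
  b3: {d,x} / {x}
  b4: {h,x} / {x}
  b5: {d,x} / {d}
  b6: {x} / ∅
  b7: {x} / {x}
  b8: {x} / {x}
  b9: {c,h} / {c}

Live sets:
  b0: in=∅ out={c,x}
  b1: in={c} out={c,d,x}
  b2: in={x} out={c,d}
  b3: in={c,x} out={c,x}
  b4: in={c,x} out={c,x}
  b5: in={c,d} out={c,x}
  b6: in={c} out={c,x}
  b7: in={c,x} out={c,x}
  b8: in={c,x} out={c}
  b9: in={c} out=∅

Conflict graph:
  c — {d,h,x}
  d — {c,x}
  h — {c,x}
  x — {c,d,h}

Chromatic number:
  {c,d,x} pairwise interfere (3-clique) ⇒ χ ≥ 3
  3-colouring: r0={c}  r1={x}  r2={d,h}
  χ = 3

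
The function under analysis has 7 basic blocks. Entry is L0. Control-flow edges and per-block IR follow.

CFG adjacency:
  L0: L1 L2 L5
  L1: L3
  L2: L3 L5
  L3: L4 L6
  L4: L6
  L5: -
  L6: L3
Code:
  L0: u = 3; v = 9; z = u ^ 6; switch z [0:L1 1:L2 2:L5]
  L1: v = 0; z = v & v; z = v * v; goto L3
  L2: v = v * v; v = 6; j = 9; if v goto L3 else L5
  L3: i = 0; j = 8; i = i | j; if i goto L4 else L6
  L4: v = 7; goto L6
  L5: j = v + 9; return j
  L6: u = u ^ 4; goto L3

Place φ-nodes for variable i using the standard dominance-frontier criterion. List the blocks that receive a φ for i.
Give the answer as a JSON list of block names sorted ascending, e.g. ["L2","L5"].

idom tree: L1←L0 L2←L0 L3←L0 L4←L3 L5←L0 L6←L3
Dom at joins:
  L3: preds {L1,L2,L6}: {L0,L1} ∩ {L0,L2} ∩ {L0,L3,L6} = {L0}; idom=L0
  L5: preds {L0,L2}: {L0} ∩ {L0,L2} = {L0}; idom=L0
  L6: preds {L3,L4}: {L0,L3} ∩ {L0,L3,L4} = {L0,L3}; idom=L3

DF walk-up:
  join L3 pred L1: L1 stop@L0
  join L3 pred L2: L2 stop@L0
  join L3 pred L6: L6→L3 stop@L0
  join L5 pred L0: · stop@L0
  join L5 pred L2: L2 stop@L0
  join L6 pred L3: · stop@L3
  join L6 pred L4: L4 stop@L3
  DF(L0)=∅
  DF(L1)={L3}
  DF(L2)={L3,L5}
  DF(L3)={L3}
  DF(L4)={L6}
  DF(L5)=∅
  DF(L6)={L3}

φ for i: defs {L3}
  DF⁺ = {L3}

Answer: ["L3"]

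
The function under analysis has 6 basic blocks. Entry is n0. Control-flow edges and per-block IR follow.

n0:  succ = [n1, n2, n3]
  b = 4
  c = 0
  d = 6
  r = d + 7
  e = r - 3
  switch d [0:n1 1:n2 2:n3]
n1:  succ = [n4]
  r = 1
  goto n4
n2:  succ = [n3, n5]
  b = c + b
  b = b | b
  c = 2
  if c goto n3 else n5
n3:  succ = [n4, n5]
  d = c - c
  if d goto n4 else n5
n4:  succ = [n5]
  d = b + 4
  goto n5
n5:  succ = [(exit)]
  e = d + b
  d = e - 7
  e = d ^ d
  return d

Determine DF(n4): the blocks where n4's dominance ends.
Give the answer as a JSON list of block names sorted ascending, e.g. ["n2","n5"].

idom tree: n1←n0 n2←n0 n3←n0 n4←n0 n5←n0
Dom∩ at merges:
  n3: preds {n0,n2}: {n0} ∩ {n0,n2} = {n0}; idom=n0
  n4: preds {n1,n3}: {n0,n1} ∩ {n0,n3} = {n0}; idom=n0
  n5: preds {n2,n3,n4}: {n0,n2} ∩ {n0,n3} ∩ {n0,n4} = {n0}; idom=n0

Frontier:
  join n3 pred n0: · stop@n0
  join n3 pred n2: n2 stop@n0
  join n4 pred n1: n1 stop@n0
  join n4 pred n3: n3 stop@n0
  join n5 pred n2: n2 stop@n0
  join n5 pred n3: n3 stop@n0
  join n5 pred n4: n4 stop@n0
  n0: DF=∅
  n1: DF={n4}
  n2: DF={n3,n5}
  n3: DF={n4,n5}
  n4: DF={n5}
  n5: DF=∅

DF(n4) = ["n5"]

Answer: ["n5"]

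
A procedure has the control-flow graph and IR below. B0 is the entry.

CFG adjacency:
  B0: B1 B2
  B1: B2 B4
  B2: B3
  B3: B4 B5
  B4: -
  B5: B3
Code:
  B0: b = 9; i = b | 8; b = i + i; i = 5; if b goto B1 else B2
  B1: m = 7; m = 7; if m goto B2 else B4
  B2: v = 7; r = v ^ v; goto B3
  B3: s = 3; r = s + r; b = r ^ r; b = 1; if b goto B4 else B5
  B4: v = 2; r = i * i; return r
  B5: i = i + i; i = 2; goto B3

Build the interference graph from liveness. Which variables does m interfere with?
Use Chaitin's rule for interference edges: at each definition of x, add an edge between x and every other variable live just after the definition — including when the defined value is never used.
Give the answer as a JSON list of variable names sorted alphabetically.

Answer: ["i"]

Derivation:
Block summaries:
  B0: def={b,i} ue=∅
  B1: def={m} ue=∅
  B2: def={r,v} ue=∅
  B3: def={b,r,s} ue={r}
  B4: def={r,v} ue={i}
  B5: def={i} ue={i}

Backward fixpoint:
  B0: in=∅ out={i}
  B1: in={i} out={i}
  B2: in={i} out={i,r}
  B3: in={i,r} out={i,r}
  B4: in={i} out=∅
  B5: in={i,r} out={i,r}

Interfere edges:
  b↔{i,r}
  i↔{b,m,r,s,v}
  m↔{i}
  r↔{b,i,s}
  s↔{i,r}
  v↔{i}

N(m) = ["i"]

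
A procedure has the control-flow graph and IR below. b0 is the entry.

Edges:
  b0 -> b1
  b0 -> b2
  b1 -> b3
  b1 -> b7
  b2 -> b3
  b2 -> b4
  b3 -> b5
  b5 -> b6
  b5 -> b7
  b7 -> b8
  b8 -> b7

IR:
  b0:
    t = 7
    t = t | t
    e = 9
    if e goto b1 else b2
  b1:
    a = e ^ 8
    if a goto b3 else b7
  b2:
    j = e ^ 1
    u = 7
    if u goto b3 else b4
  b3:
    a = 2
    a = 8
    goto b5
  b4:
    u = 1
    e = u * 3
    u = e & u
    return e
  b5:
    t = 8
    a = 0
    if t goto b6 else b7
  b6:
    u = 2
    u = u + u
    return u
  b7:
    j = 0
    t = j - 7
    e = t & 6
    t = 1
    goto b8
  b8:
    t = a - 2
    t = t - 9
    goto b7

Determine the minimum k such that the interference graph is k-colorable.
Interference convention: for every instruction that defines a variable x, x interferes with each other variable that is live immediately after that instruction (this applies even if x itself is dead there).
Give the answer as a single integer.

Answer: 2

Analysis:
Per-block:
  b0: def={e,t} ue=∅
  b1: def={a} ue={e}
  b2: def={j,u} ue={e}
  b3: def={a} ue=∅
  b4: def={e,u} ue=∅
  b5: def={a,t} ue=∅
  b6: def={u} ue=∅
  b7: def={e,j,t} ue=∅
  b8: def={t} ue={a}

Backward fixpoint:
  b0 li=∅ lo={e}
  b1 li={e} lo={a}
  b2 li={e} lo=∅
  b3 li=∅ lo=∅
  b4 li=∅ lo=∅
  b5 li=∅ lo={a}
  b6 li=∅ lo=∅
  b7 li={a} lo={a}
  b8 li={a} lo={a}

Interference:
  a↔{e,j,t}
  e↔{a,u}
  j↔{a}
  t↔{a}
  u↔{e}

Registers:
  {a,e} pairwise interfere (2-clique) ⇒ χ ≥ 2
  assign a→c0 e→c1 j→c1 t→c1 u→c0 — no edge inside a register ⇒ χ ≤ 2
  χ = 2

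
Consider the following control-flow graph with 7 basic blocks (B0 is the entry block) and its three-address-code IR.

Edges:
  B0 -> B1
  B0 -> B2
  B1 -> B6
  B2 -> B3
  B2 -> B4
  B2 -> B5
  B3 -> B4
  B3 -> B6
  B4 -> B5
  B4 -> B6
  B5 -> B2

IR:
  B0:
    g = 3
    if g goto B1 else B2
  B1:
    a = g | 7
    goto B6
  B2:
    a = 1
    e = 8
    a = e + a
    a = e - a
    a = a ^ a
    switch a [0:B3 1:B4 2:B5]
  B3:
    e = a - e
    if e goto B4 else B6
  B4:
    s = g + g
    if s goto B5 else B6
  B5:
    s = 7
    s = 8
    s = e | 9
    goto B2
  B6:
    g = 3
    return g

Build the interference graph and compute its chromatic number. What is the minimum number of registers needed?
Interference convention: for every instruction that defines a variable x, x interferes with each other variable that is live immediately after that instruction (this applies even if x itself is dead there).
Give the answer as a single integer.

Per-block:
  B0: {g} / ∅
  B1: {a} / {g}
  B2: {a,e} / ∅
  B3: {e} / {a,e}
  B4: {s} / {g}
  B5: {s} / {e}
  B6: {g} / ∅

Backward fixpoint:
  live B0: ∅→{g}
  live B1: {g}→∅
  live B2: {g}→{a,e,g}
  live B3: {a,e,g}→{e,g}
  live B4: {e,g}→{e,g}
  live B5: {e,g}→{g}
  live B6: ∅→∅

Interfere edges:
  a↔{e,g}
  e↔{a,g,s}
  g↔{a,e,s}
  s↔{e,g}

Registers:
  lower bound: {a,e,g} mutually conflict ⇒ χ ≥ 3
  3-colouring: c0={e}  c1={g}  c2={a,s}
  χ = 3

Answer: 3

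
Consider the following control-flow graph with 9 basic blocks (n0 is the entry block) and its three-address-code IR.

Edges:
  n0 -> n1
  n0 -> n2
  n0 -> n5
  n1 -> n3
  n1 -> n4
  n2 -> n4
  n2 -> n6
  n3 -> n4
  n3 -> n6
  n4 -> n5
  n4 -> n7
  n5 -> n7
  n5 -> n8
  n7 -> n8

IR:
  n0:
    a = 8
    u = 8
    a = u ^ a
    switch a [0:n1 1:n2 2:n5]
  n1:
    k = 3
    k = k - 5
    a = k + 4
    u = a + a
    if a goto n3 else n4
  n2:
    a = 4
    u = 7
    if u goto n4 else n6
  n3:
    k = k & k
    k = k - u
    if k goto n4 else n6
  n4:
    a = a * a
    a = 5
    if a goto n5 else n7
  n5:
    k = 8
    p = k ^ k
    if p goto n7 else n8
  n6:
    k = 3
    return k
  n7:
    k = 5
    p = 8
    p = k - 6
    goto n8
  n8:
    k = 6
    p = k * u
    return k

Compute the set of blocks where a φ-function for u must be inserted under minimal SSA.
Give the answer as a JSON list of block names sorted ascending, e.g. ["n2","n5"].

Answer: ["n4", "n5", "n6", "n7", "n8"]

Analysis:
idom tree: n1←n0 n2←n0 n3←n1 n4←n0 n5←n0 n6←n0 n7←n0 n8←n0
Join-block Dom:
  n4: preds {n1,n2,n3}: {n0,n1} ∩ {n0,n2} ∩ {n0,n1,n3} = {n0}; idom=n0
  n5: preds {n0,n4}: {n0} ∩ {n0,n4} = {n0}; idom=n0
  n6: preds {n2,n3}: {n0,n2} ∩ {n0,n1,n3} = {n0}; idom=n0
  n7: preds {n4,n5}: {n0,n4} ∩ {n0,n5} = {n0}; idom=n0
  n8: preds {n5,n7}: {n0,n5} ∩ {n0,n7} = {n0}; idom=n0

DF derivation:
  join n4 pred n1: n1 stop@n0
  join n4 pred n2: n2 stop@n0
  join n4 pred n3: n3→n1 stop@n0
  join n5 pred n0: · stop@n0
  join n5 pred n4: n4 stop@n0
  join n6 pred n2: n2 stop@n0
  join n6 pred n3: n3→n1 stop@n0
  join n7 pred n4: n4 stop@n0
  join n7 pred n5: n5 stop@n0
  join n8 pred n5: n5 stop@n0
  join n8 pred n7: n7 stop@n0
  n0 → ∅
  n1 → {n4,n6}
  n2 → {n4,n6}
  n3 → {n4,n6}
  n4 → {n5,n7}
  n5 → {n7,n8}
  n6 → ∅
  n7 → {n8}
  n8 → ∅

φ for u: defs {n0,n1,n2}
  DF⁺ = {n4,n5,n6,n7,n8}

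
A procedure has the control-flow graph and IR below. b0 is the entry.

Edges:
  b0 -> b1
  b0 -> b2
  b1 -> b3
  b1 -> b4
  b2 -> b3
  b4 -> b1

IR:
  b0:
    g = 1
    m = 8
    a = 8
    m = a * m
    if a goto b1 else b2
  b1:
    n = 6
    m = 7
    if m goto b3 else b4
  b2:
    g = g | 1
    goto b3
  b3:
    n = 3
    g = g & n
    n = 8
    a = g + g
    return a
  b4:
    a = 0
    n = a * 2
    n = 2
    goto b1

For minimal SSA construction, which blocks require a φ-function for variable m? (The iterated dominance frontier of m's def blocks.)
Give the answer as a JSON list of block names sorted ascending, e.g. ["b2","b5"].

idom tree: b1←b0 b2←b0 b3←b0 b4←b1
Dom∩ at merges:
  b1: preds {b0,b4}: {b0} ∩ {b0,b1,b4} = {b0}; idom=b0
  b3: preds {b1,b2}: {b0,b1} ∩ {b0,b2} = {b0}; idom=b0

DF derivation:
  join b1 pred b0: · stop@b0
  join b1 pred b4: b4→b1 stop@b0
  join b3 pred b1: b1 stop@b0
  join b3 pred b2: b2 stop@b0
  DF(b0)=∅
  DF(b1)={b1,b3}
  DF(b2)={b3}
  DF(b3)=∅
  DF(b4)={b1}

φ for m: defs {b0,b1}
  DF⁺ = {b1,b3}

Answer: ["b1", "b3"]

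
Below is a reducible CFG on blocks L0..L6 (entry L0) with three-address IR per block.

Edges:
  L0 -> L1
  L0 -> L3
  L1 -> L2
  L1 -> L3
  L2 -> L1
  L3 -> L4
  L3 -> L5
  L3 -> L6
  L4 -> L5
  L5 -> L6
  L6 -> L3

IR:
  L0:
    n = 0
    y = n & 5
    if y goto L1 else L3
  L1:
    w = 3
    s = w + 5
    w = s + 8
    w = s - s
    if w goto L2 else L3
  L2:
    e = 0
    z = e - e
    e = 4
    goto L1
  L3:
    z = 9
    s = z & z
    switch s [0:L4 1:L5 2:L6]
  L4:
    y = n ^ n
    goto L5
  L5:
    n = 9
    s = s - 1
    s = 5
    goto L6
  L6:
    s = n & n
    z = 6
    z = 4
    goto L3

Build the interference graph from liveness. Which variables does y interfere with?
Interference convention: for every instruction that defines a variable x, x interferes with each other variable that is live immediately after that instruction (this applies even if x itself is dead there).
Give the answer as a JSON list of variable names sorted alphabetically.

Block summaries:
  L0 def {n,y} use ∅
  L1 def {s,w} use ∅
  L2 def {e,z} use ∅
  L3 def {s,z} use ∅
  L4 def {y} use {n}
  L5 def {n,s} use {s}
  L6 def {s,z} use {n}

Liveness:
  L0: in=∅ out={n}
  L1: in={n} out={n}
  L2: in={n} out={n}
  L3: in={n} out={n,s}
  L4: in={n,s} out={s}
  L5: in={s} out={n}
  L6: in={n} out={n}

Interference:
  e — {n}
  n — {e,s,w,y,z}
  s — {n,w,y}
  w — {n,s}
  y — {n,s}
  z — {n}

N(y) = ["n", "s"]

Answer: ["n", "s"]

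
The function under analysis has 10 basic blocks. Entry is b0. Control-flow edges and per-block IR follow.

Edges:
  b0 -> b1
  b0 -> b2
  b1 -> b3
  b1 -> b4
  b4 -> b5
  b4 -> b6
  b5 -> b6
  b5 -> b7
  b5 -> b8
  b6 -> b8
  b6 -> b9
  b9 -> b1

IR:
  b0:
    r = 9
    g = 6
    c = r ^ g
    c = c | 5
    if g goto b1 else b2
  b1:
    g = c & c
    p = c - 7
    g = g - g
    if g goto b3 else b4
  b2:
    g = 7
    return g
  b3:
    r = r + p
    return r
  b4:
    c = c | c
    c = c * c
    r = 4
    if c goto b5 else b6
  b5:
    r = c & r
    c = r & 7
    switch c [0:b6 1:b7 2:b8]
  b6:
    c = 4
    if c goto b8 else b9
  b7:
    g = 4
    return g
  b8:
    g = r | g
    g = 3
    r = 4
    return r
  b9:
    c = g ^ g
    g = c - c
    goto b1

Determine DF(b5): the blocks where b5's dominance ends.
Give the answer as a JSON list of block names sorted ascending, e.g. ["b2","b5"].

idom tree: b1←b0 b2←b0 b3←b1 b4←b1 b5←b4 b6←b4 b7←b5 b8←b4 b9←b6
Dom at joins:
  b1: preds {b0,b9}: {b0} ∩ {b0,b1,b4,b6,b9} = {b0}; idom=b0
  b6: preds {b4,b5}: {b0,b1,b4} ∩ {b0,b1,b4,b5} = {b0,b1,b4}; idom=b4
  b8: preds {b5,b6}: {b0,b1,b4,b5} ∩ {b0,b1,b4,b6} = {b0,b1,b4}; idom=b4

DF derivation:
  b1←b0: walk · to b0
  b1←b9: walk b9→b6→b4→b1 to b0
  b6←b4: walk · to b4
  b6←b5: walk b5 to b4
  b8←b5: walk b5 to b4
  b8←b6: walk b6 to b4
  b0: DF=∅
  b1: DF={b1}
  b2: DF=∅
  b3: DF=∅
  b4: DF={b1}
  b5: DF={b6,b8}
  b6: DF={b1,b8}
  b7: DF=∅
  b8: DF=∅
  b9: DF={b1}

DF(b5) = ["b6", "b8"]

Answer: ["b6", "b8"]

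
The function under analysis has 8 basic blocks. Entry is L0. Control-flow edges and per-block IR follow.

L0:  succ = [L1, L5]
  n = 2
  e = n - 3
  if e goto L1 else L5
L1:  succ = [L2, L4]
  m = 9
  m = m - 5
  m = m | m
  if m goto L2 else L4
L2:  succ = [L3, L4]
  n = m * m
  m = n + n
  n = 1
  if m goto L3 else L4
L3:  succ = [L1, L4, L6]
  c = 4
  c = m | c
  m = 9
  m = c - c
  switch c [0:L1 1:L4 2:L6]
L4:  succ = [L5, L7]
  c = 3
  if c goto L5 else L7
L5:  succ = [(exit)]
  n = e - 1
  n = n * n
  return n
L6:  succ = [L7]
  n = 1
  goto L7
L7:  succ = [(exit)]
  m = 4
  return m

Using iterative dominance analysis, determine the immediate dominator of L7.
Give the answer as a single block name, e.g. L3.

Answer: L1

Working:
idom tree: L1←L0 L2←L1 L3←L2 L4←L1 L5←L0 L6←L3 L7←L1
Join-block Dom:
  L1: preds {L0,L3}: {L0} ∩ {L0,L1,L2,L3} = {L0}; idom=L0
  L4: preds {L1,L2,L3}: {L0,L1} ∩ {L0,L1,L2} ∩ {L0,L1,L2,L3} = {L0,L1}; idom=L1
  L5: preds {L0,L4}: {L0} ∩ {L0,L1,L4} = {L0}; idom=L0
  L7: preds {L4,L6}: {L0,L1,L4} ∩ {L0,L1,L2,L3,L6} = {L0,L1}; idom=L1

idom(L7) = L1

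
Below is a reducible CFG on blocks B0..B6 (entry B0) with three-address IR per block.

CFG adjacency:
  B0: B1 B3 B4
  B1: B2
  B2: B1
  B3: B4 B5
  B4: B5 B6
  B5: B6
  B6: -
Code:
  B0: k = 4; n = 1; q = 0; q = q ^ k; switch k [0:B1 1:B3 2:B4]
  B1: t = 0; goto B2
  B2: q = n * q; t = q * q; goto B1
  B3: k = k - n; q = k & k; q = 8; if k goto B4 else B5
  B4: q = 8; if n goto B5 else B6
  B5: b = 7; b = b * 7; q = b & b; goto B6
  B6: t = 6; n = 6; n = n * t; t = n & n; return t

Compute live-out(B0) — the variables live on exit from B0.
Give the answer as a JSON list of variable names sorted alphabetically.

def/use:
  B0: def={k,n,q} ue=∅
  B1: def={t} ue=∅
  B2: def={q,t} ue={n,q}
  B3: def={k,q} ue={k,n}
  B4: def={q} ue={n}
  B5: def={b,q} ue=∅
  B6: def={n,t} ue=∅

Backward fixpoint:
  live B0: ∅→{k,n,q}
  live B1: {n,q}→{n,q}
  live B2: {n,q}→{n,q}
  live B3: {k,n}→{n}
  live B4: {n}→∅
  live B5: ∅→∅
  live B6: ∅→∅

live-out(B0) = ["k", "n", "q"]

Answer: ["k", "n", "q"]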